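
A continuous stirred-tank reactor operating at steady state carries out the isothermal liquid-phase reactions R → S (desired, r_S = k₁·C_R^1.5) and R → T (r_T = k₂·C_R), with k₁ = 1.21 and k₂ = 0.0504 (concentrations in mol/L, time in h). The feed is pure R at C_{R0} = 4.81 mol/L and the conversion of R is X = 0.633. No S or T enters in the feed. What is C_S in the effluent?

Exit C_R = C_{R0}(1−X) = 4.81×0.367 = 1.765 mol/L.
In a CSTR the entire volume is at exit conditions, so r_S = 1.21×1.765^1.5 = 2.838 and r_T = 0.0504×1.765 = 0.08897.
Fraction of consumed R going to S: r_S/(r_S+r_T) = 0.9696.
C_S = 0.9696·C_{R0}·X = 0.9696×4.81×0.633 = 2.95 mol/L.

2.95 mol/L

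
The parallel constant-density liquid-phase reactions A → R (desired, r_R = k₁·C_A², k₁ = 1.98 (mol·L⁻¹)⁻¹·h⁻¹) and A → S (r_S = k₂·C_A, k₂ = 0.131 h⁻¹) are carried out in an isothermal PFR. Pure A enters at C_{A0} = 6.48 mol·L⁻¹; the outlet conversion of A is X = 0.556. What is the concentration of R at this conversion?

C_A = C_{A0}(1−X) = 2.877 mol·L⁻¹.
Along a PFR/batch, dC_S/dC_A = −r_S/(r_R+r_S) = −k₂/(k₂+k₁·C_A).
Integrating from C_{A0} to C_A: C_S = (0.131/1.98)·ln[(0.131+1.98·6.48)/(0.131+1.98·2.88)] = 0.06616·ln(12.96/5.828) = 0.05289 mol·L⁻¹.
Then C_R = (C_{A0}−C_A) − C_S = 3.603 − 0.05289 = 3.550 mol·L⁻¹.

3.55 mol·L⁻¹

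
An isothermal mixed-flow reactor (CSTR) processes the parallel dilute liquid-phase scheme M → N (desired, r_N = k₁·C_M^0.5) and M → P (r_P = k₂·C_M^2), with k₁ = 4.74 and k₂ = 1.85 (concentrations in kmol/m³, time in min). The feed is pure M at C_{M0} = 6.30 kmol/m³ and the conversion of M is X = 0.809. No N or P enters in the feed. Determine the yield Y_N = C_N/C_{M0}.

Exit C_M = C_{M0}(1−X) = 6.30×0.191 = 1.203 kmol/m³.
A CSTR operates uniformly at the exit composition, giving r_N = 5.200 and r_P = 2.679 (each k·C_M^n at C_M = 1.203).
Fraction of consumed M going to N: r_N/(r_N+r_P) = 0.6600.
C_N = 0.6600·C_{M0}·X = 0.6600×6.30×0.809 = 3.36 kmol/m³; Y_N = C_N/C_{M0} = 0.534.

0.534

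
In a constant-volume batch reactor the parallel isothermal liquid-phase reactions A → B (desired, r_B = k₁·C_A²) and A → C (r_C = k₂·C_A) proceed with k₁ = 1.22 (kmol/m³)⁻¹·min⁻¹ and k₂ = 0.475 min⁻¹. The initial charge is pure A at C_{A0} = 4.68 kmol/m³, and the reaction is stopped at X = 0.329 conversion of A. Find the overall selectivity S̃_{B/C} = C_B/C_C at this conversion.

9.92

C_A = C_{A0}(1−X) = 3.140 kmol/m³.
Along a PFR/batch, dC_C/dC_A = −r_C/(r_B+r_C) = −k₂/(k₂+k₁·C_A).
Integrating from C_{A0} to C_A: C_C = (0.475/1.22)·ln[(0.475+1.22·4.68)/(0.475+1.22·3.14)] = 0.3893·ln(6.185/4.306) = 0.1410 kmol/m³.
Then C_B = (C_{A0}−C_A) − C_C = 1.540 − 0.1410 = 1.399 kmol/m³.
S̃_{B/C} = C_B/C_C = 1.399/0.1410 = 9.92.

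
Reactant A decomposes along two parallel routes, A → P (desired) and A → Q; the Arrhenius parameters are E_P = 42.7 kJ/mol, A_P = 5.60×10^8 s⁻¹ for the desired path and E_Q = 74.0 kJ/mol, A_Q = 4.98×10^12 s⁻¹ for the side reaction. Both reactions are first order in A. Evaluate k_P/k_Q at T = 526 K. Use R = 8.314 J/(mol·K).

With equal orders, S_{P/Q} = k_P/k_Q = (A_P/A_Q)·exp[(E_Q−E_P)/(RT)].
(E_Q−E_P)/(RT) = (74.0−42.7)×10³/(8.314×526) = 31300/4373 = 7.157.
k_P/k_Q = (5.60×10^8/4.98×10^12)·exp(7.157) = 1.124×10^-4 × 1283 = 0.144.
Since E_P < E_Q, lowering the temperature improves selectivity toward P.

0.144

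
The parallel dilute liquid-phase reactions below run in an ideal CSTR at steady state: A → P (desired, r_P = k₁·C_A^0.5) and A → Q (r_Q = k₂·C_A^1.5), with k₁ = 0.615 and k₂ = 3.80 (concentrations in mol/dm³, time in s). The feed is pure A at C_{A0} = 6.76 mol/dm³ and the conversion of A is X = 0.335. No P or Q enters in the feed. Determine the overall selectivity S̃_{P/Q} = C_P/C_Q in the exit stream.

Exit C_A = C_{A0}(1−X) = 6.76×0.665 = 4.495 mol/dm³.
In a CSTR the entire volume is at exit conditions, so r_P = 0.615×4.495^0.5 = 1.304 and r_Q = 3.80×4.495^1.5 = 36.22.
Overall selectivity = C_P/C_Q = r_Pτ/(r_Qτ) = r_P/r_Q = 0.0360.

0.0360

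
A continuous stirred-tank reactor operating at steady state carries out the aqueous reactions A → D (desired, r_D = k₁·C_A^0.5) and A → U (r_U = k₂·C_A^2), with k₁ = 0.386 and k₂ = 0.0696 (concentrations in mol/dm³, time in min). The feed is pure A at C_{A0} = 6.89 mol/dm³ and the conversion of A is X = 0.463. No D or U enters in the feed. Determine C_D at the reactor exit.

1.40 mol/dm³

Exit C_A = C_{A0}(1−X) = 6.89×0.537 = 3.700 mol/dm³.
Rates in a CSTR are evaluated at the outlet concentration: r_D = 0.386×3.700^0.5 = 0.7425, r_U = 0.0696×3.700^2 = 0.9528.
Fraction of consumed A going to D: r_D/(r_D+r_U) = 0.4380.
C_D = 0.4380·C_{A0}·X = 0.4380×6.89×0.463 = 1.40 mol/dm³.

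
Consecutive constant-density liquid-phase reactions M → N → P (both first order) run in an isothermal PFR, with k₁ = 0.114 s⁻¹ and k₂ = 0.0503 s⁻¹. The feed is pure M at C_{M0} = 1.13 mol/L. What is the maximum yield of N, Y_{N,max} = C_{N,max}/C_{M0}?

Evaluating C_N at τ_opt = ln(k₂/k₁)/(k₂−k₁) gives C_{N,max}/C_{M0} = (k₁/k₂)^[k₂/(k₂−k₁)].
= (0.114/0.0503)^(0.0503/(0.0503−0.114)) = (2.266)^(-0.7896) = 0.5241.

0.524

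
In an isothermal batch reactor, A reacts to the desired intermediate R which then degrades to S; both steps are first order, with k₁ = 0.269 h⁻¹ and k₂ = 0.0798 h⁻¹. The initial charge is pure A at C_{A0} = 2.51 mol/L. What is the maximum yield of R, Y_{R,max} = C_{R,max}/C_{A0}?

Evaluating C_R at t_opt = ln(k₂/k₁)/(k₂−k₁) gives C_{R,max}/C_{A0} = (k₁/k₂)^[k₂/(k₂−k₁)].
= (0.269/0.0798)^(0.0798/(0.0798−0.269)) = (3.371)^(-0.4218) = 0.5990.

0.599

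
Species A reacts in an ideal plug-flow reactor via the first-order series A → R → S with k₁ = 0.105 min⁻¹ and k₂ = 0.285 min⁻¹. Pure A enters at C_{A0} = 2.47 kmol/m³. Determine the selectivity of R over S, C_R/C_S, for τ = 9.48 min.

0.389

Solving the coupled first-order balances gives C_R(τ) = [k₁/(k₂−k₁)]·C_{A0}·(e^(−k₁τ) − e^(−k₂τ)).
e^(−k₁τ) = e^(−0.105×9.48) = e^(−0.9954) = 0.3696; e^(−k₂τ) = e^(−2.702) = 0.06708.
C_R = 0.105×2.47/(0.285−0.105) × (0.3696−0.06708) = 1.441×0.3025 = 0.4358 kmol/m³.
C_A = C_{A0}e^(−k₁τ) = 0.9129 kmol/m³, so C_S = C_{A0}−C_A−C_R = 1.121 kmol/m³; C_R/C_S = 0.389.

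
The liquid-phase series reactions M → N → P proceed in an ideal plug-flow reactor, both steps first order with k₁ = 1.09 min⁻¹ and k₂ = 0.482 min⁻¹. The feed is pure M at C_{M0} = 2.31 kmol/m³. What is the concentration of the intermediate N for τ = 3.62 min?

0.643 kmol/m³

The intermediate concentration in a first-order A→B→C sequence is C_N = k₁C_{M0}(e^(−k₁τ) − e^(−k₂τ))/(k₂−k₁).
e^(−k₁τ) = e^(−1.09×3.62) = e^(−3.946) = 0.01934; e^(−k₂τ) = e^(−1.745) = 0.1747.
C_N = 1.09×2.31/(0.482−1.09) × (0.01934−0.1747) = (-4.141)×(-0.1553) = 0.6433 kmol/m³.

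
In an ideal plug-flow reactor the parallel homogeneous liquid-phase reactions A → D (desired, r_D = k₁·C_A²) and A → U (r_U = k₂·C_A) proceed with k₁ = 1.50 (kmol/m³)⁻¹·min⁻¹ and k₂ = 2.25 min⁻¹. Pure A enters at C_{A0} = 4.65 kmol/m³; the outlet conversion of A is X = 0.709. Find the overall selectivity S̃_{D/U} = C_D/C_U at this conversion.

C_A = C_{A0}(1−X) = 1.353 kmol/m³.
Along a PFR/batch, dC_U/dC_A = −r_U/(r_D+r_U) = −k₂/(k₂+k₁·C_A).
Integrating from C_{A0} to C_A: C_U = (2.25/1.50)·ln[(2.25+1.50·4.65)/(2.25+1.50·1.35)] = 1.500·ln(9.225/4.280) = 1.152 kmol/m³.
Then C_D = (C_{A0}−C_A) − C_U = 3.297 − 1.152 = 2.145 kmol/m³.
S̃_{D/U} = C_D/C_U = 2.145/1.152 = 1.86.

1.86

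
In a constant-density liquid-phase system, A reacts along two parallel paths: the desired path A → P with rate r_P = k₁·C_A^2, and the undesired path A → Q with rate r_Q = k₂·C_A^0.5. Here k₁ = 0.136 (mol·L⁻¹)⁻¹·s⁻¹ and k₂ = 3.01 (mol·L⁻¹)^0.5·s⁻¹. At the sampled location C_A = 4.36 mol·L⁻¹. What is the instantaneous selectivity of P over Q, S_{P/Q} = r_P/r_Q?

S_{P/Q} = r_P/r_Q = (k₁·C_A^2)/(k₂·C_A^0.5) = (k₁/k₂)·C_A^1.5.
= (0.136×4.360^2) / (3.01×4.360^0.5) = 2.585/6.285 = 0.411.
Since the desired path is higher order in A, keeping C_A high (PFR or concentrated feed) favours P.

0.411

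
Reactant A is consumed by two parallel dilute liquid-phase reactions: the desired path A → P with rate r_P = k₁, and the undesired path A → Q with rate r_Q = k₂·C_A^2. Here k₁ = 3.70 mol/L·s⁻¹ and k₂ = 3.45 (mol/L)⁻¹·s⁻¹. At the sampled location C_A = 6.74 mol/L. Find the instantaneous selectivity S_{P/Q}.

S_{P/Q} = r_P/r_Q = (k₁)/(k₂·C_A^2) = (k₁/k₂)·C_A^-2.
= (3.70) / (3.45×6.740^2) = 3.700/156.7 = 0.0236.
The undesired path is higher order in A, so low C_A (CSTR or dilute feed) favours P.

0.0236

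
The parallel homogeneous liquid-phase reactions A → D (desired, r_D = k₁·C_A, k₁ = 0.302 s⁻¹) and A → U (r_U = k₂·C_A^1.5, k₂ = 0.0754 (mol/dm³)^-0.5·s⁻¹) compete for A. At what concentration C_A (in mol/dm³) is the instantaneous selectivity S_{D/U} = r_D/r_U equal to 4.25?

0.888 mol/dm³

S_{D/U} = (k₁/k₂)·C_A^-0.5 ⇒ C_A = (S·k₂/k₁)^(-2).
= (4.25×0.0754/0.302)^(-2) = (1.061)^(-2) = 0.888 mol/dm³.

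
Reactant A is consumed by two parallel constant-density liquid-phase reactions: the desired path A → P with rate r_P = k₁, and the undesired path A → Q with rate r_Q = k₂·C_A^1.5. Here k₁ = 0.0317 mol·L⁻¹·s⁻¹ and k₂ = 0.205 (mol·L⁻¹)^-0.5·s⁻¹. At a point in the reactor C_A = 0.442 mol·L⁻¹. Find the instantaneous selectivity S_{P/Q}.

S_{P/Q} = r_P/r_Q = (k₁)/(k₂·C_A^1.5) = (k₁/k₂)·C_A^-1.5.
= (0.0317) / (0.205×0.4420^1.5) = 0.03170/0.06024 = 0.526.
The undesired path is higher order in A, so low C_A (CSTR or dilute feed) favours P.

0.526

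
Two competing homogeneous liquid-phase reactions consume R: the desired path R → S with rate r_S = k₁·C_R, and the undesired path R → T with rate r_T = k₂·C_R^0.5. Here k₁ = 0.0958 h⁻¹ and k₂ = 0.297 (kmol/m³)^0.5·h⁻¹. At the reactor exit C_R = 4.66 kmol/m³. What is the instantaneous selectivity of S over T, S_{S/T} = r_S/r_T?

S_{S/T} = r_S/r_T = (k₁·C_R)/(k₂·C_R^0.5) = (k₁/k₂)·C_R^0.5.
= (0.0958×4.660) / (0.297×4.660^0.5) = 0.4464/0.6411 = 0.696.

0.696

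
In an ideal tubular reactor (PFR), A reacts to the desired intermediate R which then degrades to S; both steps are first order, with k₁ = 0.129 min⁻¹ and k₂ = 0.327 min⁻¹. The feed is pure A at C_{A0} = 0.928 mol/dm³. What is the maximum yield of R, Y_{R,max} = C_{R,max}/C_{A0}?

0.215

For a first-order series the maximum intermediate yield is C_{R,max}/C_{A0} = (k₁/k₂)^[k₂/(k₂−k₁)].
= (0.129/0.327)^(0.327/(0.327−0.129)) = (0.3945)^(1.652) = 0.2152.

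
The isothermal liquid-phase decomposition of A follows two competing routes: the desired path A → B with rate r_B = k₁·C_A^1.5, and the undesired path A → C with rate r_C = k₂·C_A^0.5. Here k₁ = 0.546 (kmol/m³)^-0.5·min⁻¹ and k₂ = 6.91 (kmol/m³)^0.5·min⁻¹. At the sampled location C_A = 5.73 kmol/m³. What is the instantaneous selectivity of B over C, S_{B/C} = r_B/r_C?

S_{B/C} = r_B/r_C = (k₁·C_A^1.5)/(k₂·C_A^0.5) = (k₁/k₂)·C_A.
= (0.546×5.730^1.5) / (6.91×5.730^0.5) = 7.489/16.54 = 0.453.

0.453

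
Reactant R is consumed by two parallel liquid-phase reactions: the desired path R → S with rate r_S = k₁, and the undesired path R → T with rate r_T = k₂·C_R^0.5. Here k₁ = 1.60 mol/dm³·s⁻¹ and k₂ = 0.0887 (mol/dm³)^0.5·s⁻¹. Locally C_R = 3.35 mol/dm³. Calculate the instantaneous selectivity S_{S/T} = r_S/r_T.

S_{S/T} = r_S/r_T = (k₁)/(k₂·C_R^0.5) = (k₁/k₂)·C_R^-0.5.
= (1.60) / (0.0887×3.350^0.5) = 1.600/0.1623 = 9.86.

9.86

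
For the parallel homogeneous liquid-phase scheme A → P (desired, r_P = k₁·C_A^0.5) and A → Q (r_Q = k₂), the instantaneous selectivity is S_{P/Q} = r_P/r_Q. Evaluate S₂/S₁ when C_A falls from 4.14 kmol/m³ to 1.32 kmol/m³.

0.565

S_{P/Q} = (k₁/k₂)·C_A^0.5, so S₂/S₁ = (C_{A,2}/C_{A,1})^0.5.
= (1.32/4.14)^0.5 = (0.3188)^0.5 = 0.565.
Selectivity toward P falls as C_A falls — high-concentration operation is favoured.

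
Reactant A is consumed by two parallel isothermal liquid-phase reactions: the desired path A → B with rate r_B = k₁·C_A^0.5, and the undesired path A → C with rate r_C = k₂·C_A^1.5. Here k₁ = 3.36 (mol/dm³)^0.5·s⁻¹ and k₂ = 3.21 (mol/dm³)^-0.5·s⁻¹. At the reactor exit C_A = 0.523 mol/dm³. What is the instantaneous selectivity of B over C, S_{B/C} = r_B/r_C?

S_{B/C} = r_B/r_C = (k₁·C_A^0.5)/(k₂·C_A^1.5) = (k₁/k₂)·C_A⁻¹.
= (3.36×0.5230^0.5) / (3.21×0.5230^1.5) = 2.430/1.214 = 2.00.
The undesired path is higher order in A, so low C_A (CSTR or dilute feed) favours B.

2.00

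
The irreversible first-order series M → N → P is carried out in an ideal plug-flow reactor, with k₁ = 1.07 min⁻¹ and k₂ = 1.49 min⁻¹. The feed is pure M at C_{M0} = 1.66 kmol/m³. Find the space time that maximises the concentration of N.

Setting dC_N/dτ = 0 gives τ_opt = ln(k₂/k₁)/(k₂−k₁).
= ln(1.49/1.07)/(1.49−1.07) = ln(1.393)/0.4200 = 0.3311/0.4200 = 0.788 min.

0.788 min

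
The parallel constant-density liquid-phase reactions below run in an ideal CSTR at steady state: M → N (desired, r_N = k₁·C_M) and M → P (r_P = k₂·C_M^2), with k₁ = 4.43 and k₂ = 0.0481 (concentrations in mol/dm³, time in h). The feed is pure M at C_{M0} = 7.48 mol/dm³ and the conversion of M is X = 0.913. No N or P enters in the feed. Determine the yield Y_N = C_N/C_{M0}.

Exit C_M = C_{M0}(1−X) = 7.48×0.0870 = 0.6508 mol/dm³.
A CSTR operates uniformly at the exit composition, giving r_N = 2.883 and r_P = 0.02037 (each k·C_M^n at C_M = 0.6508).
Fraction of consumed M going to N: r_N/(r_N+r_P) = 0.9930.
C_N = 0.9930·C_{M0}·X = 0.9930×7.48×0.913 = 6.78 mol/dm³; Y_N = C_N/C_{M0} = 0.907.

0.907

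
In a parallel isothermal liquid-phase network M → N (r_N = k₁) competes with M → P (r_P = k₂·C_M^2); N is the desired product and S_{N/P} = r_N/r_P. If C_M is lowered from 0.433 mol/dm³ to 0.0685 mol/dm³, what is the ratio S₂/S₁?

S_{N/P} = (k₁/k₂)·C_M^-2, so S₂/S₁ = (C_{M,2}/C_{M,1})^-2.
= (0.0685/0.433)^(-2) = (0.1582)^(-2) = 40.0.

40.0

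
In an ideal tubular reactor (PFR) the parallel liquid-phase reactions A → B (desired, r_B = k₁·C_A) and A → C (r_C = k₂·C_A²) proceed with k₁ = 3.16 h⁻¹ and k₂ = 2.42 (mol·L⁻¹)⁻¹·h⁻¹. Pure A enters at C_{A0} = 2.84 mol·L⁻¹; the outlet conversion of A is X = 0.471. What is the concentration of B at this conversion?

C_A = C_{A0}(1−X) = 1.502 mol·L⁻¹.
Along a PFR/batch, dC_B/dC_A = −r_B/(r_B+r_C) = −k₁/(k₁+k₂·C_A).
Integrating from C_{A0} to C_A: C_B = (3.16/2.42)·ln[(3.16+2.42·2.84)/(3.16+2.42·1.50)] = 1.306·ln(10.03/6.796) = 0.5087 mol·L⁻¹.

0.509 mol·L⁻¹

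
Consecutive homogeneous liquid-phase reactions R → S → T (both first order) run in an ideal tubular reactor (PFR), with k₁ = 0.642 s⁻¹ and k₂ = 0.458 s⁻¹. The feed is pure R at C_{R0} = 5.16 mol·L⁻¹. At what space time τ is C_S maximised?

The intermediate peaks when r₁ = r₂, i.e. k₁e^(−k₁τ) = k₂e^(−k₂τ), giving τ_opt = ln(k₂/k₁)/(k₂−k₁).
= ln(0.458/0.642)/(0.458−0.642) = ln(0.7134)/-0.1840 = -0.3377/-0.1840 = 1.84 s.

1.84 s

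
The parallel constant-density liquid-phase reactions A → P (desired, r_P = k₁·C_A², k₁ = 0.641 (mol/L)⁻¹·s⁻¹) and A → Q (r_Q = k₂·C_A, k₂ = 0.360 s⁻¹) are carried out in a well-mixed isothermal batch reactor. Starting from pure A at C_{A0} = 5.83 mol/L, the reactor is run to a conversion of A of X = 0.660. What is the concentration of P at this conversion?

3.33 mol/L

C_A = C_{A0}(1−X) = 1.982 mol/L.
Along a PFR/batch, dC_Q/dC_A = −r_Q/(r_P+r_Q) = −k₂/(k₂+k₁·C_A).
Integrating from C_{A0} to C_A: C_Q = (0.360/0.641)·ln[(0.360+0.641·5.83)/(0.360+0.641·1.98)] = 0.5616·ln(4.097/1.631) = 0.5174 mol/L.
Then C_P = (C_{A0}−C_A) − C_Q = 3.848 − 0.5174 = 3.330 mol/L.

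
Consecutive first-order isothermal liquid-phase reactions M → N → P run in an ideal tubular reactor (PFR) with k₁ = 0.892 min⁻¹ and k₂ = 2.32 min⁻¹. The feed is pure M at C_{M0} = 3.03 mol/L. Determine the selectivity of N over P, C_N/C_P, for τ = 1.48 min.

The intermediate concentration in a first-order A→B→C sequence is C_N = k₁C_{M0}(e^(−k₁τ) − e^(−k₂τ))/(k₂−k₁).
e^(−k₁τ) = e^(−0.892×1.48) = e^(−1.320) = 0.2671; e^(−k₂τ) = e^(−3.434) = 0.03227.
C_N = 0.892×3.03/(2.32−0.892) × (0.2671−0.03227) = 1.893×0.2348 = 0.4444 mol/L.
C_M = C_{M0}e^(−k₁τ) = 0.8093 mol/L, so C_P = C_{M0}−C_M−C_N = 1.776 mol/L; C_N/C_P = 0.250.

0.250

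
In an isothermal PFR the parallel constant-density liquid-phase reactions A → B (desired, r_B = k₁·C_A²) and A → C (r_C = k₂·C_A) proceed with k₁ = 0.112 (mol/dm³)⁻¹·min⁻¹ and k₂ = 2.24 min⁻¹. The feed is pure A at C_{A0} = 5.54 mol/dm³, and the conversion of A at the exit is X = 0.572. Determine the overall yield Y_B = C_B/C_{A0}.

C_A = C_{A0}(1−X) = 2.371 mol/dm³.
Along a PFR/batch, dC_C/dC_A = −r_C/(r_B+r_C) = −k₂/(k₂+k₁·C_A).
Integrating from C_{A0} to C_A: C_C = (2.24/0.112)·ln[(2.24+0.112·5.54)/(2.24+0.112·2.37)] = 20.00·ln(2.860/2.506) = 2.650 mol/dm³.
Then C_B = (C_{A0}−C_A) − C_C = 3.169 − 2.650 = 0.5194 mol/dm³.
Y_B = C_B/C_{A0} = 0.5194/5.54 = 0.0938.

0.0938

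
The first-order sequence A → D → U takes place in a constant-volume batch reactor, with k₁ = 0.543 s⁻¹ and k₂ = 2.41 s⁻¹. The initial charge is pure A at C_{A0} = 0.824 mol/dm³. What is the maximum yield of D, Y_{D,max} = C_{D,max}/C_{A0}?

0.146

At the optimum, C_{D,max}/C_{A0} = (k₁/k₂)^[k₂/(k₂−k₁)].
= (0.543/2.41)^(2.41/(2.41−0.543)) = (0.2253)^(1.291) = 0.1461.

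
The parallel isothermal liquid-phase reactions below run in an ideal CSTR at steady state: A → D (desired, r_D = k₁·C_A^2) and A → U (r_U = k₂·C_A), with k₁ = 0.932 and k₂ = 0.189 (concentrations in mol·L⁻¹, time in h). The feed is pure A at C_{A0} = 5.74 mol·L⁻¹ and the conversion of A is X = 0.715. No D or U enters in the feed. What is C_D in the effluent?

Exit C_A = C_{A0}(1−X) = 5.74×0.285 = 1.636 mol·L⁻¹.
A CSTR operates uniformly at the exit composition, giving r_D = 2.494 and r_U = 0.3092 (each k·C_A^n at C_A = 1.636).
Fraction of consumed A going to D: r_D/(r_D+r_U) = 0.8897.
C_D = 0.8897·C_{A0}·X = 0.8897×5.74×0.715 = 3.65 mol·L⁻¹.

3.65 mol·L⁻¹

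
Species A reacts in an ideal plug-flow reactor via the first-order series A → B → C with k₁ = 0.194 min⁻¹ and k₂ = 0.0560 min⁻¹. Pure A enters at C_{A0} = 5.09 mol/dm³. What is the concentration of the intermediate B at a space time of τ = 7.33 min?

Solving the coupled first-order balances gives C_B(τ) = [k₁/(k₂−k₁)]·C_{A0}·(e^(−k₁τ) − e^(−k₂τ)).
e^(−k₁τ) = e^(−0.194×7.33) = e^(−1.422) = 0.2412; e^(−k₂τ) = e^(−0.4105) = 0.6633.
C_B = 0.194×5.09/(0.0560−0.194) × (0.2412−0.6633) = (-7.156)×(-0.4221) = 3.020 mol/dm³.

3.02 mol/dm³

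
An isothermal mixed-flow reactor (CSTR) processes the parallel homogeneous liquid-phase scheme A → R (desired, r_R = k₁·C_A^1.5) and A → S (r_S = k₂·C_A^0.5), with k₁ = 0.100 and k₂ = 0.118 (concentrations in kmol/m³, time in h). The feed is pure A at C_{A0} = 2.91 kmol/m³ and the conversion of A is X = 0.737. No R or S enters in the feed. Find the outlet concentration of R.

0.844 kmol/m³

Exit C_A = C_{A0}(1−X) = 2.91×0.263 = 0.7653 kmol/m³.
A CSTR operates uniformly at the exit composition, giving r_R = 0.06695 and r_S = 0.1032 (each k·C_A^n at C_A = 0.7653).
Fraction of consumed A going to R: r_R/(r_R+r_S) = 0.3934.
C_R = 0.3934·C_{A0}·X = 0.3934×2.91×0.737 = 0.844 kmol/m³.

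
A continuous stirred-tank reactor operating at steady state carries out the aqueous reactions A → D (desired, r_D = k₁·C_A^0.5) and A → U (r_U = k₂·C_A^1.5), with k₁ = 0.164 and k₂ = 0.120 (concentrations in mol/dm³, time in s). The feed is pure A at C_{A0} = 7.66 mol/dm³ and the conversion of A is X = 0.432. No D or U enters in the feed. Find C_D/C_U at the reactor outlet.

0.314

Exit C_A = C_{A0}(1−X) = 7.66×0.568 = 4.351 mol/dm³.
In a CSTR the entire volume is at exit conditions, so r_D = 0.164×4.351^0.5 = 0.3421 and r_U = 0.120×4.351^1.5 = 1.089.
Overall selectivity = C_D/C_U = r_Dτ/(r_Uτ) = r_D/r_U = 0.314.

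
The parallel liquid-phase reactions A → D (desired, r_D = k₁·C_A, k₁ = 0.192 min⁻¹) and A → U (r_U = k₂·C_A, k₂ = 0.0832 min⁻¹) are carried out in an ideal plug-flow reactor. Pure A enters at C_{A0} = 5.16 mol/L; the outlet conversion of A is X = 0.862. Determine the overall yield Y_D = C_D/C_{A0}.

C_A = C_{A0}(1−X) = 0.7121 mol/L.
Both paths are first order in A, so the instantaneous fraction to D is constant: dC_D/d(−C_A) = k₁/(k₁+k₂) = 0.6977.
C_D = 0.6977·(C_{A0}−C_A) = 0.6977×4.448 = 3.10 mol/L.
Y_D = C_D/C_{A0} = 3.103/5.16 = 0.601.

0.601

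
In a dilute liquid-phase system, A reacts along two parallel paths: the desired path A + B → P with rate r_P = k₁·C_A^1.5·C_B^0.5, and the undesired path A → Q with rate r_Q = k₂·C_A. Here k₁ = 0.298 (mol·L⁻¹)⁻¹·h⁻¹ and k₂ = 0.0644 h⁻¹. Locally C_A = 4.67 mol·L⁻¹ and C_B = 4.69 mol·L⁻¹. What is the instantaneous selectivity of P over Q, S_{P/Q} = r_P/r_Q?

21.7

S_{P/Q} = r_P/r_Q = (k₁·C_A^1.5·C_B^0.5)/(k₂·C_A) = (k₁/k₂)·C_A^0.5·C_B^0.5.
= (0.298×4.670^1.5×4.690^0.5) / (0.0644×4.670) = 6.513/0.3007 = 21.7.
Since the desired path is higher order in A, keeping C_A high (PFR or concentrated feed) favours P.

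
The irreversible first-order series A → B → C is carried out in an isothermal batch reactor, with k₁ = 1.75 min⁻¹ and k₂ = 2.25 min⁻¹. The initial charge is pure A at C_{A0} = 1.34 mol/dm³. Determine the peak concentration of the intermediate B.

0.432 mol/dm³

At the optimum, C_{B,max}/C_{A0} = (k₁/k₂)^[k₂/(k₂−k₁)].
= (1.75/2.25)^(2.25/(2.25−1.75)) = (0.7778)^(4.500) = 0.3227.
C_{B,max} = 0.3227×1.34 = 0.432 mol/dm³.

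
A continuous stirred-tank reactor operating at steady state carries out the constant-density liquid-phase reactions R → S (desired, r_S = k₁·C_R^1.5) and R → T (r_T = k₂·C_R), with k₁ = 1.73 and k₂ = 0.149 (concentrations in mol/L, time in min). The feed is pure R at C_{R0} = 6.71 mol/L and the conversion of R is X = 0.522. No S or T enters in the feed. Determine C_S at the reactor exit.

Exit C_R = C_{R0}(1−X) = 6.71×0.478 = 3.207 mol/L.
In a CSTR the entire volume is at exit conditions, so r_S = 1.73×3.207^1.5 = 9.937 and r_T = 0.149×3.207 = 0.4779.
Fraction of consumed R going to S: r_S/(r_S+r_T) = 0.9541.
C_S = 0.9541·C_{R0}·X = 0.9541×6.71×0.522 = 3.34 mol/L.

3.34 mol/L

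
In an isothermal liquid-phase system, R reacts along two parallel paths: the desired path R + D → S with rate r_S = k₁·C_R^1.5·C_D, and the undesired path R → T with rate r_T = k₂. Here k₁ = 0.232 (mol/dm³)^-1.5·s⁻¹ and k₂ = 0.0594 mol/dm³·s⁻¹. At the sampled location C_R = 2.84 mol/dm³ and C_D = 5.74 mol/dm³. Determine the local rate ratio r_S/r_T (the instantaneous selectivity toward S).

S_{S/T} = r_S/r_T = (k₁·C_R^1.5·C_D)/(k₂) = (k₁/k₂)·C_R^1.5·C_D.
= (0.232×2.840^1.5×5.740) / (0.0594) = 6.373/0.05940 = 107.

107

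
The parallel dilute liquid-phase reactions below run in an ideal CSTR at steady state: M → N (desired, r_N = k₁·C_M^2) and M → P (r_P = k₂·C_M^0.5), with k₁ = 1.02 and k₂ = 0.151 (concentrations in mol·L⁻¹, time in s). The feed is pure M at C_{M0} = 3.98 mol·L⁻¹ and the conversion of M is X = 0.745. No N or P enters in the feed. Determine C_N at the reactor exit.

Exit C_M = C_{M0}(1−X) = 3.98×0.255 = 1.015 mol·L⁻¹.
In a CSTR the entire volume is at exit conditions, so r_N = 1.02×1.015^2 = 1.051 and r_P = 0.151×1.015^0.5 = 0.1521.
Fraction of consumed M going to N: r_N/(r_N+r_P) = 0.8735.
C_N = 0.8735·C_{M0}·X = 0.8735×3.98×0.745 = 2.59 mol·L⁻¹.

2.59 mol·L⁻¹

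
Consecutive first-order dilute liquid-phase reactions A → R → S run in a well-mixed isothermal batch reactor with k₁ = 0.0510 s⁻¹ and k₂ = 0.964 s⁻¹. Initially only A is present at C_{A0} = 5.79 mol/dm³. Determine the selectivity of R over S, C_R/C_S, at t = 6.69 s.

The intermediate concentration in a first-order A→B→C sequence is C_R = k₁C_{A0}(e^(−k₁t) − e^(−k₂t))/(k₂−k₁).
e^(−k₁t) = e^(−0.0510×6.69) = e^(−0.3412) = 0.7109; e^(−k₂t) = e^(−6.449) = 0.001582.
C_R = 0.0510×5.79/(0.964−0.0510) × (0.7109−0.001582) = 0.3234×0.7093 = 0.2294 mol/dm³.
C_A = C_{A0}e^(−k₁t) = 4.116 mol/dm³, so C_S = C_{A0}−C_A−C_R = 1.444 mol/dm³; C_R/C_S = 0.159.

0.159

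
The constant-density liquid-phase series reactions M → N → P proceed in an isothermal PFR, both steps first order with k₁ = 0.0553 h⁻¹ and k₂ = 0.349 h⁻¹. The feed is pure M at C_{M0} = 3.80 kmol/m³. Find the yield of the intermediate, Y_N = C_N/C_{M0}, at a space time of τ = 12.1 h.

Solving the coupled first-order balances gives C_N(τ) = [k₁/(k₂−k₁)]·C_{M0}·(e^(−k₁τ) − e^(−k₂τ)).
e^(−k₁τ) = e^(−0.0553×12.1) = e^(−0.6691) = 0.5122; e^(−k₂τ) = e^(−4.223) = 0.01466.
C_N = 0.0553×3.80/(0.349−0.0553) × (0.5122−0.01466) = 0.7155×0.4975 = 0.3560 kmol/m³.
Y_N = C_N/C_{M0} = 0.3560/3.80 = 0.0937.

0.0937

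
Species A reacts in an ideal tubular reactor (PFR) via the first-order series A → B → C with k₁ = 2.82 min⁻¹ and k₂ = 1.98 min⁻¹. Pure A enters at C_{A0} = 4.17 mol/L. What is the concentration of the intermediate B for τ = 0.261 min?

1.64 mol/L

The intermediate concentration in a first-order A→B→C sequence is C_B = k₁C_{A0}(e^(−k₁τ) − e^(−k₂τ))/(k₂−k₁).
e^(−k₁τ) = e^(−2.82×0.261) = e^(−0.7360) = 0.4790; e^(−k₂τ) = e^(−0.5168) = 0.5964.
C_B = 2.82×4.17/(1.98−2.82) × (0.4790−0.5964) = (-14.00)×(-0.1174) = 1.644 mol/L.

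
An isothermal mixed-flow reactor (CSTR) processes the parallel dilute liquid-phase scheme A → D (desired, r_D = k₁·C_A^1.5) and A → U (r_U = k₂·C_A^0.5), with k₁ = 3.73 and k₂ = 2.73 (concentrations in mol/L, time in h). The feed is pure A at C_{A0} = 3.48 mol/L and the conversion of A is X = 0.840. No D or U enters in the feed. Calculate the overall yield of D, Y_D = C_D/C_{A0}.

Exit C_A = C_{A0}(1−X) = 3.48×0.160 = 0.5568 mol/L.
In a CSTR the entire volume is at exit conditions, so r_D = 3.73×0.5568^1.5 = 1.550 and r_U = 2.73×0.5568^0.5 = 2.037.
Fraction of consumed A going to D: r_D/(r_D+r_U) = 0.4321.
C_D = 0.4321·C_{A0}·X = 0.4321×3.48×0.840 = 1.26 mol/L; Y_D = C_D/C_{A0} = 0.363.

0.363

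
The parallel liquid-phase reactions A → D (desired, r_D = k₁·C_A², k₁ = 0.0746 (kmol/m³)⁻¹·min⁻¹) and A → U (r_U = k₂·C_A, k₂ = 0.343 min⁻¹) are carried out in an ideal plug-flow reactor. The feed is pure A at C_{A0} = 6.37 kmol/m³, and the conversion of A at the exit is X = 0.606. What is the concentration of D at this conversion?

C_A = C_{A0}(1−X) = 2.510 kmol/m³.
Along a PFR/batch, dC_U/dC_A = −r_U/(r_D+r_U) = −k₂/(k₂+k₁·C_A).
Integrating from C_{A0} to C_A: C_U = (0.343/0.0746)·ln[(0.343+0.0746·6.37)/(0.343+0.0746·2.51)] = 4.598·ln(0.8182/0.5302) = 1.995 kmol/m³.
Then C_D = (C_{A0}−C_A) − C_U = 3.860 − 1.995 = 1.866 kmol/m³.

1.87 kmol/m³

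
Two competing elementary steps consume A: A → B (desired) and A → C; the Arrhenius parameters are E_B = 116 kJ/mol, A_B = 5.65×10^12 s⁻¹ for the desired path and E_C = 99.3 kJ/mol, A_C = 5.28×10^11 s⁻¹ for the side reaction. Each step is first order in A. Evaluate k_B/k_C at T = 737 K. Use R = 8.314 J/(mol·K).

With equal orders, S_{B/C} = k_B/k_C = (A_B/A_C)·exp[(E_C−E_B)/(RT)].
(E_C−E_B)/(RT) = (99.3−116)×10³/(8.314×737) = -16700/6127 = -2.725.
k_B/k_C = (5.65×10^12/5.28×10^11)·exp(-2.725) = 10.70 × 0.06552 = 0.701.

0.701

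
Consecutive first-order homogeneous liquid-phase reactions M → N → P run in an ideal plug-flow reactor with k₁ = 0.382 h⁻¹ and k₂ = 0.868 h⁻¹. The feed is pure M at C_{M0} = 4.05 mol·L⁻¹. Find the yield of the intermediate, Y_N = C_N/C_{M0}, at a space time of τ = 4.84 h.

0.112

The intermediate concentration in a first-order A→B→C sequence is C_N = k₁C_{M0}(e^(−k₁τ) − e^(−k₂τ))/(k₂−k₁).
e^(−k₁τ) = e^(−0.382×4.84) = e^(−1.849) = 0.1574; e^(−k₂τ) = e^(−4.201) = 0.01498.
C_N = 0.382×4.05/(0.868−0.382) × (0.1574−0.01498) = 3.183×0.1424 = 0.4534 mol·L⁻¹.
Y_N = C_N/C_{M0} = 0.4534/4.05 = 0.112.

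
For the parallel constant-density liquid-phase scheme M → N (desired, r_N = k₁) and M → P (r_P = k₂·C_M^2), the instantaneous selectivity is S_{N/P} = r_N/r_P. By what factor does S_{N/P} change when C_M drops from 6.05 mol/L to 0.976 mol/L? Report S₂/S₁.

S_{N/P} = (k₁/k₂)·C_M^-2, so S₂/S₁ = (C_{M,2}/C_{M,1})^-2.
= (0.976/6.05)^(-2) = (0.1613)^(-2) = 38.4.

38.4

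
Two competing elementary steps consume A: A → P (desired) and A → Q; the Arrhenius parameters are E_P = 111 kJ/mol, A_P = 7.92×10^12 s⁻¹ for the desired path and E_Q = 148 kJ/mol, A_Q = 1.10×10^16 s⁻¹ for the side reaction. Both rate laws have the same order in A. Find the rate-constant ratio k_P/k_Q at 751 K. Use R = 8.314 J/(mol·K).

With equal orders, S_{P/Q} = k_P/k_Q = (A_P/A_Q)·exp[(E_Q−E_P)/(RT)].
(E_Q−E_P)/(RT) = (148−111)×10³/(8.314×751) = 37000/6244 = 5.926.
k_P/k_Q = (7.92×10^12/1.10×10^16)·exp(5.926) = 7.200×10^-4 × 374.6 = 0.270.
Since E_P < E_Q, lowering the temperature improves selectivity toward P.

0.270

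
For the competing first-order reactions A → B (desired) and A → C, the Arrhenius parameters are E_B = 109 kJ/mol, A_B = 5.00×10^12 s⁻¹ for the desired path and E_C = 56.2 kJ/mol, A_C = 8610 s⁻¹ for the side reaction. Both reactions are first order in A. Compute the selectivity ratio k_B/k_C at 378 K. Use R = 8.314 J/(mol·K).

With equal orders, S_{B/C} = k_B/k_C = (A_B/A_C)·exp[(E_C−E_B)/(RT)].
(E_C−E_B)/(RT) = (56.2−109)×10³/(8.314×378) = -52800/3143 = -16.80.
k_B/k_C = (5.00×10^12/8610)·exp(-16.80) = 5.807×10^8 × 5.052×10^-8 = 29.3.

29.3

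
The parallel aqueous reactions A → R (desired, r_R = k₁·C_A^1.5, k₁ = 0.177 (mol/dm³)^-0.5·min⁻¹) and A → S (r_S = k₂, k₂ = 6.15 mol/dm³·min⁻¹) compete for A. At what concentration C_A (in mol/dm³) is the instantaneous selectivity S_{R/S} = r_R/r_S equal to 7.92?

S_{R/S} = (k₁/k₂)·C_A^1.5 ⇒ C_A = (S·k₂/k₁)^(1/1.5).
= (7.92×6.15/0.177)^(0.6667) = (275.2)^(0.6667) = 42.3 mol/dm³.

42.3 mol/dm³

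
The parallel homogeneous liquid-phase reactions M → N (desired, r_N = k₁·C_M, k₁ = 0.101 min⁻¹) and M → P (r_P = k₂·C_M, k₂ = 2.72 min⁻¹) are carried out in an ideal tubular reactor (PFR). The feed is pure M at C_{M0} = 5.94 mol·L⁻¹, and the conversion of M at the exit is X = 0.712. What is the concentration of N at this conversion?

C_M = C_{M0}(1−X) = 1.711 mol·L⁻¹.
Both paths are first order in M, so the instantaneous fraction to N is constant: dC_N/d(−C_M) = k₁/(k₁+k₂) = 0.03580.
C_N = 0.03580·(C_{M0}−C_M) = 0.03580×4.229 = 0.151 mol·L⁻¹.

0.151 mol·L⁻¹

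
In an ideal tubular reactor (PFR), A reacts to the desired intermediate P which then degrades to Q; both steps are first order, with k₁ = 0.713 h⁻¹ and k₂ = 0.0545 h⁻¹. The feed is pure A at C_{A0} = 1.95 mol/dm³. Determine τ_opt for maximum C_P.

3.90 h

For first-order series the maximum of C_P occurs at τ_opt = ln(k₂/k₁)/(k₂−k₁).
= ln(0.0545/0.713)/(0.0545−0.713) = ln(0.07644)/-0.6585 = -2.571/-0.6585 = 3.90 h.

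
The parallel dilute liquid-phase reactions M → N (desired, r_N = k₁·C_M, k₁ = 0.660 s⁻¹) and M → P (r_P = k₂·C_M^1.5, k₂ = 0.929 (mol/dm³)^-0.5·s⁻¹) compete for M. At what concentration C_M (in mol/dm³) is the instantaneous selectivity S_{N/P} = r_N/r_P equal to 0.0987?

51.8 mol/dm³

S_{N/P} = (k₁/k₂)·C_M^-0.5 ⇒ C_M = (S·k₂/k₁)^(-2).
= (0.0987×0.929/0.660)^(-2) = (0.1389)^(-2) = 51.8 mol/dm³.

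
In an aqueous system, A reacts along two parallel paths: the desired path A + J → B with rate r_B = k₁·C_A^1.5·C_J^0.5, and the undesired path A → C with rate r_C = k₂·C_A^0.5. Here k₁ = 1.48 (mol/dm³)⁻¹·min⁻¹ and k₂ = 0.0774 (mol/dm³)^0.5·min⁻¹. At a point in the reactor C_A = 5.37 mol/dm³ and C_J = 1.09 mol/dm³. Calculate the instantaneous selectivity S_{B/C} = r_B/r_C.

S_{B/C} = r_B/r_C = (k₁·C_A^1.5·C_J^0.5)/(k₂·C_A^0.5) = (k₁/k₂)·C_A·C_J^0.5.
= (1.48×5.370^1.5×1.090^0.5) / (0.0774×5.370^0.5) = 19.23/0.1794 = 107.

107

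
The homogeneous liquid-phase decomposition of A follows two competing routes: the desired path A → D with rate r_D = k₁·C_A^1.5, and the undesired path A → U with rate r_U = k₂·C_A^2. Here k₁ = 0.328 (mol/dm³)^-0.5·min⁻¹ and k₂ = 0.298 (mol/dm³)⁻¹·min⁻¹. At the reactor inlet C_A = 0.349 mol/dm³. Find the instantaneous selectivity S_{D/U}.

S_{D/U} = r_D/r_U = (k₁·C_A^1.5)/(k₂·C_A^2) = (k₁/k₂)·C_A^-0.5.
= (0.328×0.3490^1.5) / (0.298×0.3490^2) = 0.06763/0.03630 = 1.86.
The undesired path is higher order in A, so low C_A (CSTR or dilute feed) favours D.

1.86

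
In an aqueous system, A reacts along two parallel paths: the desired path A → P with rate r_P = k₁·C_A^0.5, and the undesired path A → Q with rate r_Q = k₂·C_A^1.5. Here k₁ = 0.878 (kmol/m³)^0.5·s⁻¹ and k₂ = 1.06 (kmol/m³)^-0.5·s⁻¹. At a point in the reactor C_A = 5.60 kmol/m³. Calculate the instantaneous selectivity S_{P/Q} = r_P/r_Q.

S_{P/Q} = r_P/r_Q = (k₁·C_A^0.5)/(k₂·C_A^1.5) = (k₁/k₂)·C_A⁻¹.
= (0.878×5.600^0.5) / (1.06×5.600^1.5) = 2.078/14.05 = 0.148.
The undesired path is higher order in A, so low C_A (CSTR or dilute feed) favours P.

0.148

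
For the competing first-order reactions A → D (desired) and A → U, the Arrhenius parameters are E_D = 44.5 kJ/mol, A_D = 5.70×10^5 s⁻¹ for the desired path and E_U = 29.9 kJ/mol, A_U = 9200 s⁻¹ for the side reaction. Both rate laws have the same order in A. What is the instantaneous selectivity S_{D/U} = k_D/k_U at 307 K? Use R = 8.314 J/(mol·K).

k_D/k_U = (A_D/A_U)·exp[−(E_D−E_U)/(RT)] = (A_D/A_U)·exp[(E_U−E_D)/(RT)].
(E_U−E_D)/(RT) = (29.9−44.5)×10³/(8.314×307) = -14600/2552 = -5.720.
k_D/k_U = (5.70×10^5/9200)·exp(-5.720) = 61.96 × 0.003279 = 0.203.

0.203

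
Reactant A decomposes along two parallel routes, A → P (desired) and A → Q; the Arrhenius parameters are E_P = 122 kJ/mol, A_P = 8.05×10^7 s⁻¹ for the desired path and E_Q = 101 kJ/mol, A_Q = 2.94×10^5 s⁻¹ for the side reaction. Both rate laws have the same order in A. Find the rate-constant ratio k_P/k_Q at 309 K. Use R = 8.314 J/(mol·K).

0.0772

k_P/k_Q = (A_P/A_Q)·exp[−(E_P−E_Q)/(RT)] = (A_P/A_Q)·exp[(E_Q−E_P)/(RT)].
(E_Q−E_P)/(RT) = (101−122)×10³/(8.314×309) = -21000/2569 = -8.174.
k_P/k_Q = (8.05×10^7/2.94×10^5)·exp(-8.174) = 273.8 × 2.818×10^-4 = 0.0772.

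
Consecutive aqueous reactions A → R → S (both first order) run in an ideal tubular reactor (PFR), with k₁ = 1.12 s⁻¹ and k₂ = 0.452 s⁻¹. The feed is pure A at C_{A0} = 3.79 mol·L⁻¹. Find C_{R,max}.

2.05 mol·L⁻¹

Evaluating C_R at τ_opt = ln(k₂/k₁)/(k₂−k₁) gives C_{R,max}/C_{A0} = (k₁/k₂)^[k₂/(k₂−k₁)].
= (1.12/0.452)^(0.452/(0.452−1.12)) = (2.478)^(-0.6766) = 0.5412.
C_{R,max} = 0.5412×3.79 = 2.05 mol·L⁻¹.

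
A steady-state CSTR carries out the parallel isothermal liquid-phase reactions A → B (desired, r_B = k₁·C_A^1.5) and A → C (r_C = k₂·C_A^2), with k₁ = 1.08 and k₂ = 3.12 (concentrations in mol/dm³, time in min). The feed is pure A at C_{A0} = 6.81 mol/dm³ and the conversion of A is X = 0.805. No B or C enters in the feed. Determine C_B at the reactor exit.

Exit C_A = C_{A0}(1−X) = 6.81×0.195 = 1.328 mol/dm³.
A CSTR operates uniformly at the exit composition, giving r_B = 1.653 and r_C = 5.502 (each k·C_A^n at C_A = 1.328).
Fraction of consumed A going to B: r_B/(r_B+r_C) = 0.2310.
C_B = 0.2310·C_{A0}·X = 0.2310×6.81×0.805 = 1.27 mol/dm³.

1.27 mol/dm³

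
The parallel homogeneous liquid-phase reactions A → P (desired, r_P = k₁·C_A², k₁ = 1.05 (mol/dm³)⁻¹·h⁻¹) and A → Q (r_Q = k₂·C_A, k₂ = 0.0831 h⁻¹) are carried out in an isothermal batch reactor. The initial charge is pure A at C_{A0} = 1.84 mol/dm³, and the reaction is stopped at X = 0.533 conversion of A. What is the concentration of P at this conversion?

0.924 mol/dm³

C_A = C_{A0}(1−X) = 0.8593 mol/dm³.
Along a PFR/batch, dC_Q/dC_A = −r_Q/(r_P+r_Q) = −k₂/(k₂+k₁·C_A).
Integrating from C_{A0} to C_A: C_Q = (0.0831/1.05)·ln[(0.0831+1.05·1.84)/(0.0831+1.05·0.859)] = 0.07914·ln(2.015/0.9853) = 0.05662 mol/dm³.
Then C_P = (C_{A0}−C_A) − C_Q = 0.9807 − 0.05662 = 0.9241 mol/dm³.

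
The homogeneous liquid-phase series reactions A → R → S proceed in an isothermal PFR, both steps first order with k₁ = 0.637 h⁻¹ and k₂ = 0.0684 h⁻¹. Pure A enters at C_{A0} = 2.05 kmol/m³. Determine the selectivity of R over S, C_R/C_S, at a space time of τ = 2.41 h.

9.34

For first-order series with pure A initially, C_R(τ) = k₁C_{A0}/(k₂−k₁)·(e^(−k₁τ) − e^(−k₂τ)).
e^(−k₁τ) = e^(−0.637×2.41) = e^(−1.535) = 0.2154; e^(−k₂τ) = e^(−0.1648) = 0.8480.
C_R = 0.637×2.05/(0.0684−0.637) × (0.2154−0.8480) = (-2.297)×(-0.6326) = 1.453 kmol/m³.
C_A = C_{A0}e^(−k₁τ) = 0.4416 kmol/m³, so C_S = C_{A0}−C_A−C_R = 0.1555 kmol/m³; C_R/C_S = 9.34.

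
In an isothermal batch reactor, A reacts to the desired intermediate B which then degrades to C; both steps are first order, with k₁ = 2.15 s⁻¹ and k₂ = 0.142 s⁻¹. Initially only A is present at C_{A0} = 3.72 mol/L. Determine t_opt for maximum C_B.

1.35 s

The intermediate peaks when r₁ = r₂, i.e. k₁e^(−k₁t) = k₂e^(−k₂t), giving t_opt = ln(k₂/k₁)/(k₂−k₁).
= ln(0.142/2.15)/(0.142−2.15) = ln(0.06605)/-2.008 = -2.717/-2.008 = 1.35 s.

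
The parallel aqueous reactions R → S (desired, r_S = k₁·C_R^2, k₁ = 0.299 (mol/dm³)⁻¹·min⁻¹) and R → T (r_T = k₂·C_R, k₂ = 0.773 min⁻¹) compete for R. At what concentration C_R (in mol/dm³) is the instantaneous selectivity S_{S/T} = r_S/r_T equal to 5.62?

14.5 mol/dm³

S_{S/T} = (k₁/k₂)·C_R ⇒ C_R = S·k₂/k₁.
= 5.62×0.773/0.299 = 14.5 mol/dm³.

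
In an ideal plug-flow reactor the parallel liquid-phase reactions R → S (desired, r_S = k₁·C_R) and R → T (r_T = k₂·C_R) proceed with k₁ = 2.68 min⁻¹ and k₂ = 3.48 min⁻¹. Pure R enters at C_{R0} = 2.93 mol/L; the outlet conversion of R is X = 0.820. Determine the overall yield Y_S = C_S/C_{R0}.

0.357

C_R = C_{R0}(1−X) = 0.5274 mol/L.
Both paths are first order in R, so the instantaneous fraction to S is constant: dC_S/d(−C_R) = k₁/(k₁+k₂) = 0.4351.
C_S = 0.4351·(C_{R0}−C_R) = 0.4351×2.403 = 1.05 mol/L.
Y_S = C_S/C_{R0} = 1.045/2.93 = 0.357.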